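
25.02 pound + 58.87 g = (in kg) 11.41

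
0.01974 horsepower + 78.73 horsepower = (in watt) 5.872e+04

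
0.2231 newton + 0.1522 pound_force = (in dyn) 9.001e+04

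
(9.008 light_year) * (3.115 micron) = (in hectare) 2.655e+07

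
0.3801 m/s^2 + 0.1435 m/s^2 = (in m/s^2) 0.5236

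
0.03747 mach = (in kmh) 45.93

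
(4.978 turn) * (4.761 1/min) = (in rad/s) 2.482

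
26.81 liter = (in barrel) 0.1686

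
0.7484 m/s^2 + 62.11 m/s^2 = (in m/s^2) 62.86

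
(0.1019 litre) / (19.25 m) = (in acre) 1.308e-09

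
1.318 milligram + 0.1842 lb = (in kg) 0.08355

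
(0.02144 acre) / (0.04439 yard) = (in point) 6.059e+06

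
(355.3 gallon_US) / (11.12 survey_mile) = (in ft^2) 0.000809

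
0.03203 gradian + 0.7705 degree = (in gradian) 0.8881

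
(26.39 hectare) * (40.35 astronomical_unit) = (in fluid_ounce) 5.386e+22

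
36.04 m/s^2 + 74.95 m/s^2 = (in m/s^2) 111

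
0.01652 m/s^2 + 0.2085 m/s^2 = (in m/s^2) 0.225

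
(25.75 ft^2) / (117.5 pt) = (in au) 3.858e-10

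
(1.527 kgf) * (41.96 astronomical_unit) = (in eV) 5.867e+32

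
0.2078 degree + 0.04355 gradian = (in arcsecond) 889.2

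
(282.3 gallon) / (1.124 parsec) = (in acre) 7.614e-21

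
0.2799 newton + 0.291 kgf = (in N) 3.134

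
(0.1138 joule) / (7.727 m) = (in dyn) 1473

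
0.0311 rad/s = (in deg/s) 1.782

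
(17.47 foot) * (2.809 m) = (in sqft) 161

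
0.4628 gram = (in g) 0.4628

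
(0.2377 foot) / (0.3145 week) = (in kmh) 1.371e-06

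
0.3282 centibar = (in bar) 0.003282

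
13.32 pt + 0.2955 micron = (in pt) 13.32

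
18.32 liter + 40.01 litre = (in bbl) 0.3669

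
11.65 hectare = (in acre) 28.79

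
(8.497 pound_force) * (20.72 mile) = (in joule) 1.26e+06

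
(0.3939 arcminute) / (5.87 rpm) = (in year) 5.911e-12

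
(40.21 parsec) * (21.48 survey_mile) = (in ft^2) 4.617e+23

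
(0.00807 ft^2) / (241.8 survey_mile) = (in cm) 1.927e-07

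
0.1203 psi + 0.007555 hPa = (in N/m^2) 830.2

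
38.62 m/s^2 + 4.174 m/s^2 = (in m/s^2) 42.79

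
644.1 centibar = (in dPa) 6.441e+06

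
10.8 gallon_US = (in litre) 40.88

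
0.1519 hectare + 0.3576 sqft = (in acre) 0.3754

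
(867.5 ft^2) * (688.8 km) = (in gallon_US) 1.466e+10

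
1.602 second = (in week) 2.649e-06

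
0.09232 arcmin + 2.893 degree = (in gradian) 3.216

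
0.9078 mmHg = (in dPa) 1210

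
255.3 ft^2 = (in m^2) 23.72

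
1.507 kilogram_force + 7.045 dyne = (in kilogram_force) 1.507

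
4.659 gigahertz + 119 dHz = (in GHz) 4.659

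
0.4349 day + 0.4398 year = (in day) 161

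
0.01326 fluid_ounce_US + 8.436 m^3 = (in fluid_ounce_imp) 2.969e+05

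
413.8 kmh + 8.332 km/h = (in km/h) 422.1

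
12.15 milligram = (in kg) 1.215e-05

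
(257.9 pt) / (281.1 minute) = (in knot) 1.049e-05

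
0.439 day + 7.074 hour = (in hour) 17.61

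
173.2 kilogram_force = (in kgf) 173.2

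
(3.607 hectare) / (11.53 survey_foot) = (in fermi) 1.026e+19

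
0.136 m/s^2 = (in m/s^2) 0.136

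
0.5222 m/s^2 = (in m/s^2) 0.5222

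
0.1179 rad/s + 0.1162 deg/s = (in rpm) 1.145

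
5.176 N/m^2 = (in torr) 0.03882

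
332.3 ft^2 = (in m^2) 30.87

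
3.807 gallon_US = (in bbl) 0.09064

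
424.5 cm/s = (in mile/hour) 9.496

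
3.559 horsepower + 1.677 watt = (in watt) 2656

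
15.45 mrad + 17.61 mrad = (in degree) 1.894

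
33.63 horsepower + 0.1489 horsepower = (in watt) 2.519e+04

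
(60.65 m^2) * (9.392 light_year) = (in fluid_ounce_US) 1.822e+23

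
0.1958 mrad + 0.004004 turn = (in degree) 1.453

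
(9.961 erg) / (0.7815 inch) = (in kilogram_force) 5.117e-06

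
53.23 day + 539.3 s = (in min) 7.666e+04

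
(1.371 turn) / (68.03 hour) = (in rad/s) 3.517e-05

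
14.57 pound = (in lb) 14.57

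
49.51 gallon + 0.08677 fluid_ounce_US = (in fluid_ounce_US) 6337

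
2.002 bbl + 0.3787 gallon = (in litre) 319.7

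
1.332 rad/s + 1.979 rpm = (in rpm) 14.7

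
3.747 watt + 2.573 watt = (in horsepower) 0.008475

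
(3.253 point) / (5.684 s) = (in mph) 0.0004516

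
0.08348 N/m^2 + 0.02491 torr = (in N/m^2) 3.405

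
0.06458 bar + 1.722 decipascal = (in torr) 48.44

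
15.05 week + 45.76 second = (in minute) 1.517e+05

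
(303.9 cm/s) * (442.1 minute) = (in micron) 8.061e+10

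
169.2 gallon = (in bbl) 4.029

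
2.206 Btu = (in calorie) 556.3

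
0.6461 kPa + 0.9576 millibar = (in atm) 0.007322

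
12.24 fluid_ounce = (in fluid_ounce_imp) 12.74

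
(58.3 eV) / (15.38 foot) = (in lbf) 4.479e-19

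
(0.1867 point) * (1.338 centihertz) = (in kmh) 3.173e-06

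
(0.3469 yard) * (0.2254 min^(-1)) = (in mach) 3.5e-06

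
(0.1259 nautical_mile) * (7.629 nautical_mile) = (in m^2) 3.294e+06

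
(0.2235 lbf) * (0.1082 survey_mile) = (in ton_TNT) 4.138e-08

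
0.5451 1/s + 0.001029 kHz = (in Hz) 1.574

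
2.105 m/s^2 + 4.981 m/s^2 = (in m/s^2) 7.086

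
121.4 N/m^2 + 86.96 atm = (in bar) 88.11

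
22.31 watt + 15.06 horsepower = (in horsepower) 15.09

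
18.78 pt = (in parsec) 2.147e-19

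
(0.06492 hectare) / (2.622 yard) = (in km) 0.2708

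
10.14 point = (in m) 0.003577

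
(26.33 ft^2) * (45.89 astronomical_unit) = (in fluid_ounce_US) 5.678e+17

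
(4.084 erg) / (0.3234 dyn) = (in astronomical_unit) 8.442e-13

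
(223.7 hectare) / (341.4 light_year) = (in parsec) 2.245e-29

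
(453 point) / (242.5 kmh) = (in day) 2.746e-08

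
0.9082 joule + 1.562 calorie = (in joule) 7.444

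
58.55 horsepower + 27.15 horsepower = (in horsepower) 85.7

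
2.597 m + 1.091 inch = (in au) 1.755e-11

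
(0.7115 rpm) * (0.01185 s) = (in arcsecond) 182.1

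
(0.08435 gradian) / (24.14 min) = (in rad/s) 9.148e-07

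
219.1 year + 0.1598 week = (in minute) 1.152e+08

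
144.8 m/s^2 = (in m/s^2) 144.8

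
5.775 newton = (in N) 5.775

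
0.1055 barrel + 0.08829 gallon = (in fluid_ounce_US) 578.5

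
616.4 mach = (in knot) 4.08e+05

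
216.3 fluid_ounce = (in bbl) 0.04023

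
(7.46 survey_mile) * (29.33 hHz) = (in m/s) 3.521e+07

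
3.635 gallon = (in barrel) 0.08655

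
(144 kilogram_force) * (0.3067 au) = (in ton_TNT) 1.549e+04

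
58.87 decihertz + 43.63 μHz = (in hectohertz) 0.05887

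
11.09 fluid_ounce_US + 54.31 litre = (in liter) 54.64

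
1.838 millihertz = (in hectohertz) 1.838e-05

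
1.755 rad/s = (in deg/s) 100.6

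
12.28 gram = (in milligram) 1.228e+04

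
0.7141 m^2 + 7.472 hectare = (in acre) 18.46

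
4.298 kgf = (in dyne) 4.215e+06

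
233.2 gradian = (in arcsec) 7.556e+05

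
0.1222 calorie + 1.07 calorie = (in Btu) 0.004728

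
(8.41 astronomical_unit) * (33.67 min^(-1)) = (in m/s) 7.06e+11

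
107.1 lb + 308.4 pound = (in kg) 188.5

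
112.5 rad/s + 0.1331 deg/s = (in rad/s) 112.5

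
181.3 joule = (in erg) 1.813e+09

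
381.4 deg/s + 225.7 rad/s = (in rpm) 2219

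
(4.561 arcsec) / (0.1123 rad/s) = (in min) 3.282e-06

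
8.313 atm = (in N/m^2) 8.423e+05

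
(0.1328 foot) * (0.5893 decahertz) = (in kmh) 0.8587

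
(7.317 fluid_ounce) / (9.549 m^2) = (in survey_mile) 1.408e-08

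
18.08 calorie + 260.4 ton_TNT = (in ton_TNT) 260.4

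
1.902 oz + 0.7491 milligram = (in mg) 5.392e+04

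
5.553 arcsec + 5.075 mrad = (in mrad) 5.102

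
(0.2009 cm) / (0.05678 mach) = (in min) 1.732e-06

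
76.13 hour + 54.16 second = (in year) 0.008692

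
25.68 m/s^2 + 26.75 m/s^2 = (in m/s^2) 52.43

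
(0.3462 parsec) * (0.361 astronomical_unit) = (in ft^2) 6.21e+27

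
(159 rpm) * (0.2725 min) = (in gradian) 1.733e+04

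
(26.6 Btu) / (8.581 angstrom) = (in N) 3.271e+13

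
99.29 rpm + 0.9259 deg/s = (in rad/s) 10.41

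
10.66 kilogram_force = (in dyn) 1.045e+07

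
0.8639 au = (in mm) 1.292e+14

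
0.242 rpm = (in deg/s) 1.452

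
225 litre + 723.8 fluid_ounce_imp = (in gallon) 64.87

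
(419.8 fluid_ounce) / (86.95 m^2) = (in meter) 0.0001428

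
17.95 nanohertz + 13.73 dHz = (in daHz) 0.1373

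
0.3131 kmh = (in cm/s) 8.697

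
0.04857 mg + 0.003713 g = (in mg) 3.762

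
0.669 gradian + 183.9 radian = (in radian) 183.9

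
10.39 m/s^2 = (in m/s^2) 10.39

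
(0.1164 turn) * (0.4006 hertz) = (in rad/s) 0.293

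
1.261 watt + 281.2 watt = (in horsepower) 0.3788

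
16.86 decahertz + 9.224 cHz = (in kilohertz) 0.1687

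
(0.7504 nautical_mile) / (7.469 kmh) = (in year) 2.124e-05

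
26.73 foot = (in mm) 8147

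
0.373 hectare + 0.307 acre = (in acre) 1.229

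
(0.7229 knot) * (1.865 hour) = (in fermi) 2.497e+18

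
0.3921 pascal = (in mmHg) 0.002941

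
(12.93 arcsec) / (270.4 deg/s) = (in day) 1.537e-10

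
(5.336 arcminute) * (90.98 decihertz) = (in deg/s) 0.8091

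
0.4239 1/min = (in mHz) 7.065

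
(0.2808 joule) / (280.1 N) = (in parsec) 3.249e-20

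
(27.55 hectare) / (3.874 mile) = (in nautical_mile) 0.02386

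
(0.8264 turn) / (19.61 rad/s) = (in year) 8.396e-09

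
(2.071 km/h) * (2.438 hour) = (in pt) 1.431e+07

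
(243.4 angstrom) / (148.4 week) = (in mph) 6.066e-16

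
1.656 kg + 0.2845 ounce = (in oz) 58.7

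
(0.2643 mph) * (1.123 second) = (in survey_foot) 0.4353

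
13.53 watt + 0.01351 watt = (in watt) 13.54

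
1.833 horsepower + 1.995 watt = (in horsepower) 1.836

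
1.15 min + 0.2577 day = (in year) 0.0007082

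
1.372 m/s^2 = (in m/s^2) 1.372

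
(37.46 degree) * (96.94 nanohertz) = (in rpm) 6.052e-07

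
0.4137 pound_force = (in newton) 1.84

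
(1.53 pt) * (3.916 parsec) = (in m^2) 6.522e+13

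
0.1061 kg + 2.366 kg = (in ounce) 87.2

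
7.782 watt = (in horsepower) 0.01044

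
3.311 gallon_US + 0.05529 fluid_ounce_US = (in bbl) 0.07884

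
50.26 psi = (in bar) 3.465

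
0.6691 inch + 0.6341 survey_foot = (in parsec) 6.814e-18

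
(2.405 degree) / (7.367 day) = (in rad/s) 6.595e-08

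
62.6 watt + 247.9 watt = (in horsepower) 0.4164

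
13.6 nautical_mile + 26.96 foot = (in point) 7.142e+07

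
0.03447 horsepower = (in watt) 25.7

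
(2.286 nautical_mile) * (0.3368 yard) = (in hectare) 0.1304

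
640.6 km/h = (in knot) 345.9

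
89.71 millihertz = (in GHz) 8.971e-11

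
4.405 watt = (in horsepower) 0.005907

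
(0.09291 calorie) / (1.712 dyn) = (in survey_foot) 7.45e+04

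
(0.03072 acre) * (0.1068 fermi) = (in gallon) 3.507e-12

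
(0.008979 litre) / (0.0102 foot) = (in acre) 7.137e-07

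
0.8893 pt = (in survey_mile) 1.949e-07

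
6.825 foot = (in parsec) 6.742e-17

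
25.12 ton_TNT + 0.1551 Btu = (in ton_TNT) 25.12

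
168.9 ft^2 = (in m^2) 15.69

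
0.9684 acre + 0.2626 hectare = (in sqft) 7.045e+04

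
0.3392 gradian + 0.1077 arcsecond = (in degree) 0.3053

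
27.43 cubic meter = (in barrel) 172.5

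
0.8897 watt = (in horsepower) 0.001193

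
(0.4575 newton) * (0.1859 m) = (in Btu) 8.061e-05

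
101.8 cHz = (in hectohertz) 0.01018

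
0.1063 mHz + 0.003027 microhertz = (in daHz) 1.063e-05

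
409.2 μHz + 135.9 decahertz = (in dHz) 1.359e+04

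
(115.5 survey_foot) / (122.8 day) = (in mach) 9.745e-09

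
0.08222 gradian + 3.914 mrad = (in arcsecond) 1074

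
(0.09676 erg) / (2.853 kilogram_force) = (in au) 2.312e-21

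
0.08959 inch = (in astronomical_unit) 1.521e-14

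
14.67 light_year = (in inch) 5.464e+18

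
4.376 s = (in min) 0.07293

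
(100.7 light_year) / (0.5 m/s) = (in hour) 5.293e+14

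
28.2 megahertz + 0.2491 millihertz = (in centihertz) 2.82e+09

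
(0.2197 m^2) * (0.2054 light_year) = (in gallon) 1.128e+17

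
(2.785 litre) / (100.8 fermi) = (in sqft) 2.974e+11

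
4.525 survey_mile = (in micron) 7.282e+09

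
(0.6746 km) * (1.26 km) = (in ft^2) 9.149e+06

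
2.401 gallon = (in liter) 9.089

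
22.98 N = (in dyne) 2.298e+06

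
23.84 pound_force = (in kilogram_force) 10.81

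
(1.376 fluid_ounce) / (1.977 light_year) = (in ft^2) 2.342e-20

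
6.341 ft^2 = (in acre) 0.0001456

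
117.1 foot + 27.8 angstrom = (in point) 1.012e+05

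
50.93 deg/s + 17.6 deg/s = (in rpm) 11.42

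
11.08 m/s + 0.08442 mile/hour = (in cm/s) 1112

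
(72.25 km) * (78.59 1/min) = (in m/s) 9.464e+04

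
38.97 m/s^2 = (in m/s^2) 38.97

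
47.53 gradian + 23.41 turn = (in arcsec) 3.049e+07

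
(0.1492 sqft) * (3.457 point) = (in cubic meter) 1.69e-05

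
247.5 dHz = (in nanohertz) 2.475e+10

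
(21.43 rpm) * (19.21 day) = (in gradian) 2.371e+08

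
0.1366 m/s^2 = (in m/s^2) 0.1366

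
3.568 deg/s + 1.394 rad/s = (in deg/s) 83.44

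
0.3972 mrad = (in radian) 0.0003972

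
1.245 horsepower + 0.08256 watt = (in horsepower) 1.245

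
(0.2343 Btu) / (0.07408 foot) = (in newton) 1.095e+04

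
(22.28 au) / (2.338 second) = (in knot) 2.771e+12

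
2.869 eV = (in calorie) 1.099e-19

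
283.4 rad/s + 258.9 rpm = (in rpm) 2965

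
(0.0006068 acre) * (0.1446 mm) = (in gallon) 0.0938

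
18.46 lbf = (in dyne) 8.211e+06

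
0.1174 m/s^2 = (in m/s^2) 0.1174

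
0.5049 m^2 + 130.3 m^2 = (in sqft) 1408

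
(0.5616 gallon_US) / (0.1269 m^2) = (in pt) 47.49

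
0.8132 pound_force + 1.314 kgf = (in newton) 16.5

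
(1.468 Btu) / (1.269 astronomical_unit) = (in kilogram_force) 8.319e-10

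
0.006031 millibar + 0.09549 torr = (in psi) 0.001934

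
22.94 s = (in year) 7.274e-07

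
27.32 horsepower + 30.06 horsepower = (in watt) 4.279e+04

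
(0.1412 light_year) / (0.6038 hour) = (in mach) 1.805e+09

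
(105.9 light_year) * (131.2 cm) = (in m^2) 1.314e+18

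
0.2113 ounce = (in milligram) 5990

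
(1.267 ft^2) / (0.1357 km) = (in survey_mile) 5.39e-07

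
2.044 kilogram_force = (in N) 20.04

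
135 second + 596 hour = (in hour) 596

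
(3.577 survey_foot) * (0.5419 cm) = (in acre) 1.46e-06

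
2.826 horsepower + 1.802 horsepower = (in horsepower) 4.628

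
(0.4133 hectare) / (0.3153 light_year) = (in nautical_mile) 7.481e-16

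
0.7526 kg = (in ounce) 26.55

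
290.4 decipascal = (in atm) 0.0002866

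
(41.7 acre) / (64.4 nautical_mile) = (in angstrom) 1.415e+10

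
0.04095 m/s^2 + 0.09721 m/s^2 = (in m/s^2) 0.1382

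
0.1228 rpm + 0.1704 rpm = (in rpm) 0.2932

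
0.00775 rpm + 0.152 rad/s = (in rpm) 1.459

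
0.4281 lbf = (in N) 1.904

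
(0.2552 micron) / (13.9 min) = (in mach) 8.987e-13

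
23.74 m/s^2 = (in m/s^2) 23.74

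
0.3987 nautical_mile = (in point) 2.093e+06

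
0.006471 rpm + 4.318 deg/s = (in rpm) 0.7261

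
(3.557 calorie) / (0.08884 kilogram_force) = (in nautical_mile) 0.009224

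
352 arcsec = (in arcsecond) 352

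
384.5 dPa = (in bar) 0.0003845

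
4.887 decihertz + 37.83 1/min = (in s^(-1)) 1.119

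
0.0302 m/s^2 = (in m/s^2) 0.0302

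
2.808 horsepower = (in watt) 2094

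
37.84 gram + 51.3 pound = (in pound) 51.38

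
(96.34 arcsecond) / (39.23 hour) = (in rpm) 3.158e-08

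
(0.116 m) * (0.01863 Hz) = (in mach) 6.347e-06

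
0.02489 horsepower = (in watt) 18.56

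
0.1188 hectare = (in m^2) 1188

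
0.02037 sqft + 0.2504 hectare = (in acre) 0.6188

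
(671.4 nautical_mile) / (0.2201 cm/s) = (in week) 934.1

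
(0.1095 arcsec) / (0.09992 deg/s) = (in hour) 8.456e-08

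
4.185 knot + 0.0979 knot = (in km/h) 7.932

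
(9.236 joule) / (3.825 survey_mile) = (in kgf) 0.000153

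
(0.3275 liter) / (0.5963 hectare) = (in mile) 3.413e-11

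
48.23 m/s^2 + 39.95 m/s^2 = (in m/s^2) 88.18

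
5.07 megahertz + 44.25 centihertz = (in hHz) 5.07e+04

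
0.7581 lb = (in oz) 12.13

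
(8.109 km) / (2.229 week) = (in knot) 0.01169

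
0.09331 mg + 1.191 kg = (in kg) 1.191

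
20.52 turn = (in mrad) 1.289e+05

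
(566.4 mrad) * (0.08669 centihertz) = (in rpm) 0.004689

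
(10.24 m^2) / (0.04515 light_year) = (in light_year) 2.534e-30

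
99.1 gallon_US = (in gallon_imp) 82.52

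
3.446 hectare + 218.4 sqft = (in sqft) 3.711e+05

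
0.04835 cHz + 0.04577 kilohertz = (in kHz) 0.04577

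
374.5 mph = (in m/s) 167.4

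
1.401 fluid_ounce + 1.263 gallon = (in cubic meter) 0.004822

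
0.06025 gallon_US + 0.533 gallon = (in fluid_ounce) 75.94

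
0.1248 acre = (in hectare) 0.0505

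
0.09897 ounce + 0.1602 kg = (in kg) 0.163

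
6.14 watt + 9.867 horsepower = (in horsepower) 9.875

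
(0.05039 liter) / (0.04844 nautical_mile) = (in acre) 1.388e-10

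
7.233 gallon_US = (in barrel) 0.1722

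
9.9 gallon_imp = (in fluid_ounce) 1522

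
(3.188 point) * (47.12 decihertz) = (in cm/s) 0.5299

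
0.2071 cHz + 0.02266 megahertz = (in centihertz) 2.266e+06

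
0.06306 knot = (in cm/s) 3.244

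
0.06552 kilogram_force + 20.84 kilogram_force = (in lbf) 46.09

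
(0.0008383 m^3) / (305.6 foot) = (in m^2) 9e-06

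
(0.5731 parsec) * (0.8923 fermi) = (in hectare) 0.001578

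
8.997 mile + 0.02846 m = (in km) 14.48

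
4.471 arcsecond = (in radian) 2.168e-05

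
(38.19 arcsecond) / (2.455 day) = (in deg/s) 5.001e-08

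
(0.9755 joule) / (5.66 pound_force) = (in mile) 2.408e-05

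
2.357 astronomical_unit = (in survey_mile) 2.191e+08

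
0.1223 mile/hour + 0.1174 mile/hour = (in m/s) 0.1072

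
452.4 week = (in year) 8.676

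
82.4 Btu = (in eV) 5.426e+23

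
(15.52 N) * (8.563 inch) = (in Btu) 0.003199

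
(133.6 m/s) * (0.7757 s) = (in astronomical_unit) 6.927e-10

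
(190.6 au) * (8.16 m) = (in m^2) 2.327e+14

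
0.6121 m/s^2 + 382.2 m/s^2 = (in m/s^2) 382.8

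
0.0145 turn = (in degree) 5.22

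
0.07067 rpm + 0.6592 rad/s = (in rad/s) 0.6666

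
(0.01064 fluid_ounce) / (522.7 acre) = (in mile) 9.243e-17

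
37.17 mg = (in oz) 0.001311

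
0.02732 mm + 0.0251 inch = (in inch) 0.02618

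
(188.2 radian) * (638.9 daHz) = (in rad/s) 1.202e+06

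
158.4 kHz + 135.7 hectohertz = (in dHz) 1.72e+06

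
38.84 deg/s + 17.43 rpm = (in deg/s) 143.4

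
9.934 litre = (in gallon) 2.624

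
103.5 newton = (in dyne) 1.035e+07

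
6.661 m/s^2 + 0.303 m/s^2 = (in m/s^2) 6.964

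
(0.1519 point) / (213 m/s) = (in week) 4.16e-13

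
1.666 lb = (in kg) 0.7557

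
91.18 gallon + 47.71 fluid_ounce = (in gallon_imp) 76.23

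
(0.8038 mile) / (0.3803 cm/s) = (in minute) 5669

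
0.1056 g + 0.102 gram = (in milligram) 207.6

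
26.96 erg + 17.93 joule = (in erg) 1.793e+08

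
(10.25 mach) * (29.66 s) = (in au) 6.92e-07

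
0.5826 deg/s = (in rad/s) 0.01017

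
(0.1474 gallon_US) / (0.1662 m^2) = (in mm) 3.357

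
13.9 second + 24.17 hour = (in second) 8.703e+04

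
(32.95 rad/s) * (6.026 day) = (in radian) 1.716e+07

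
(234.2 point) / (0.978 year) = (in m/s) 2.679e-09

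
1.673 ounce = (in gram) 47.43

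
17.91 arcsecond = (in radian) 8.683e-05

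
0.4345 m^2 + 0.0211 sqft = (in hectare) 4.365e-05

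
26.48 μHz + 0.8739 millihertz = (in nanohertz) 9.004e+05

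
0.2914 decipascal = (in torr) 0.0002186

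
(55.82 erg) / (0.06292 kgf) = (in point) 0.02564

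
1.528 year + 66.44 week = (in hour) 2.455e+04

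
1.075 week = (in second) 6.502e+05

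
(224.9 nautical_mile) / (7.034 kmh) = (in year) 0.00676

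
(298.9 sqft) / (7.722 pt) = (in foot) 3.344e+04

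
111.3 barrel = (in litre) 1.77e+04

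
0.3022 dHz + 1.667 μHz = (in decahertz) 0.003022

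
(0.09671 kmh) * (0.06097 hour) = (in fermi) 5.896e+15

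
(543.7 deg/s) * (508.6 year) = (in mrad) 1.522e+14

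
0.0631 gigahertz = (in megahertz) 63.1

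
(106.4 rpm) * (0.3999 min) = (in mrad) 2.673e+05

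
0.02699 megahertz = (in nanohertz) 2.699e+13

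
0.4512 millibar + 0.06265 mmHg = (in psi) 0.007756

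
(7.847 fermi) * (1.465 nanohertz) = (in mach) 3.376e-26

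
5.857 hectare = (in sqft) 6.304e+05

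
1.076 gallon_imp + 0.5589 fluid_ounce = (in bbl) 0.03087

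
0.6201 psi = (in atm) 0.0422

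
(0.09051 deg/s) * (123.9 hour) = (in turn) 112.1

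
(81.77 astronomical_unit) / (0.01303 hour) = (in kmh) 9.388e+11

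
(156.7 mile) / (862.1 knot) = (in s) 568.6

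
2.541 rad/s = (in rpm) 24.26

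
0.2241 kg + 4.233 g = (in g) 228.3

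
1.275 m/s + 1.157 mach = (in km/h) 1423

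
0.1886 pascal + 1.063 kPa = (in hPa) 10.63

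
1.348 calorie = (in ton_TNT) 1.348e-09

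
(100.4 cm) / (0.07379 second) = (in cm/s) 1361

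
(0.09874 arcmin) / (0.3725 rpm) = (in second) 0.0007363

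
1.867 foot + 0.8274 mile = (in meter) 1332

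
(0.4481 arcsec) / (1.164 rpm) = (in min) 2.97e-07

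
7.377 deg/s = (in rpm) 1.23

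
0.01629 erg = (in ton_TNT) 3.893e-19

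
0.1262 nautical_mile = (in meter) 233.7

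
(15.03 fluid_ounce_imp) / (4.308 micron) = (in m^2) 99.13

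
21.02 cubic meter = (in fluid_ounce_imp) 7.398e+05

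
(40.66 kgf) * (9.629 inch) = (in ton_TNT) 2.331e-08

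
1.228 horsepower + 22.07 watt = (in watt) 937.8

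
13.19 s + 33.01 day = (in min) 4.753e+04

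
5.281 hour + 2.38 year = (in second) 7.507e+07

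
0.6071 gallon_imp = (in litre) 2.76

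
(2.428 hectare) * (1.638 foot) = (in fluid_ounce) 4.099e+08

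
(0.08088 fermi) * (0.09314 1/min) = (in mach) 3.687e-22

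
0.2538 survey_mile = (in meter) 408.5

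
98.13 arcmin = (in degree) 1.635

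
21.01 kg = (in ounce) 741.1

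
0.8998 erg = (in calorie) 2.151e-08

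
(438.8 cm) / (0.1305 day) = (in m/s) 0.0003892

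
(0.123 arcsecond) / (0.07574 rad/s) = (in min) 1.312e-07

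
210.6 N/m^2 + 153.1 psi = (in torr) 7919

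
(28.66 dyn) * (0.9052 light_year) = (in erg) 2.454e+19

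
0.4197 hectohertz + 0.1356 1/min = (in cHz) 4197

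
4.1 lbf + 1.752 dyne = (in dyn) 1.824e+06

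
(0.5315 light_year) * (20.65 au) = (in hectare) 1.553e+24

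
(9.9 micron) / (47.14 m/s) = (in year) 6.659e-15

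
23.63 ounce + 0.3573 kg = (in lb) 2.265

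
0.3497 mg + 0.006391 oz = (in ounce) 0.006403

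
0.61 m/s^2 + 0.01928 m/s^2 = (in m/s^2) 0.6293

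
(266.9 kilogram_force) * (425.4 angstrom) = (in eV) 6.95e+14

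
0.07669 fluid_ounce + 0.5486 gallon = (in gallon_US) 0.5492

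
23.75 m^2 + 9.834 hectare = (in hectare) 9.836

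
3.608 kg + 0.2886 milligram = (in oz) 127.3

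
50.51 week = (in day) 353.6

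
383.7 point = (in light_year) 1.431e-17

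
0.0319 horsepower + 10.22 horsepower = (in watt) 7645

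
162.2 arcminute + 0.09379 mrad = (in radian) 0.04728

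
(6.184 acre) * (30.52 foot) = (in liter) 2.328e+08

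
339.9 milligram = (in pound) 0.0007494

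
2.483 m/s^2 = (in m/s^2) 2.483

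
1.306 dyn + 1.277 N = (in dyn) 1.277e+05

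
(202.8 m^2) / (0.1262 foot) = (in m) 5272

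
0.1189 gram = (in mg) 118.9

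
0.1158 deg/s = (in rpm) 0.0193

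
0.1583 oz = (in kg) 0.004488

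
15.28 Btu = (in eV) 1.006e+23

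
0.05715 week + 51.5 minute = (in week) 0.06226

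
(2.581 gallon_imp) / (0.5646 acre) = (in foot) 1.685e-05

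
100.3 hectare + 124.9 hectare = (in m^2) 2.252e+06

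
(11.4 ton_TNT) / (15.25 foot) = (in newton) 1.026e+10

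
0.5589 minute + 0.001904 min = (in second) 33.65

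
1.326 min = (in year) 2.523e-06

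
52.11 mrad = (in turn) 0.008294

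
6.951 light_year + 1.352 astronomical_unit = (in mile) 4.086e+13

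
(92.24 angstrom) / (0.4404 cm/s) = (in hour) 5.818e-10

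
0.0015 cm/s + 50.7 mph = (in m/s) 22.66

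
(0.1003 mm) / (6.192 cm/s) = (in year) 5.136e-11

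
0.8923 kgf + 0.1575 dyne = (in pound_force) 1.967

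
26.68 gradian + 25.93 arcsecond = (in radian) 0.4192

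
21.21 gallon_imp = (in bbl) 0.6065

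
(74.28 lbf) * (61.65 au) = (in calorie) 7.283e+14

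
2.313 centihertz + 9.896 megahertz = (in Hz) 9.896e+06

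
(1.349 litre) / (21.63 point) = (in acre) 4.369e-05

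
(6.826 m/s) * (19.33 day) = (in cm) 1.14e+09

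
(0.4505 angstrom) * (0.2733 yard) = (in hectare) 1.126e-15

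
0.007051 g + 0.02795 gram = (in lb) 7.716e-05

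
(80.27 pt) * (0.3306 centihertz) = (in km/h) 0.000337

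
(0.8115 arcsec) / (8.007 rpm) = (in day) 5.431e-11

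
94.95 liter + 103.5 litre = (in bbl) 1.248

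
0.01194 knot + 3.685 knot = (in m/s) 1.902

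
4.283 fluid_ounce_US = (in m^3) 0.0001267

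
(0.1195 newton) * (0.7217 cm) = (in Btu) 8.174e-07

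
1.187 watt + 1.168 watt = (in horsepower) 0.003158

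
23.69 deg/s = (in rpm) 3.948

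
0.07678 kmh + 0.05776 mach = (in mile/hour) 44.04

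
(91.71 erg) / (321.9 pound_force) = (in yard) 7.004e-09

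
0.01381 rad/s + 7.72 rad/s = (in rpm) 73.85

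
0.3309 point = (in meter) 0.0001167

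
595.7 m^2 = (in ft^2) 6412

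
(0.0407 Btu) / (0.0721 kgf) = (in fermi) 6.073e+16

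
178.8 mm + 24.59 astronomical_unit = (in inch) 1.448e+14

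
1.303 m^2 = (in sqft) 14.03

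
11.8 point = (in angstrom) 4.163e+07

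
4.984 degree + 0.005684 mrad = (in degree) 4.984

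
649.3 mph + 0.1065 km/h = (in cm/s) 2.903e+04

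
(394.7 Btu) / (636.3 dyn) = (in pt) 1.855e+11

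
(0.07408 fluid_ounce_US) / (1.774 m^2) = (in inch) 4.862e-05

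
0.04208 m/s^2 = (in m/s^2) 0.04208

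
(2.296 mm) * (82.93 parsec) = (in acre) 1.452e+12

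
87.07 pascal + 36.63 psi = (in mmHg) 1895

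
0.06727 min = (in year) 1.28e-07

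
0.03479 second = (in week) 5.752e-08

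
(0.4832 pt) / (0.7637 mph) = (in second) 0.0004993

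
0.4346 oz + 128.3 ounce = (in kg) 3.65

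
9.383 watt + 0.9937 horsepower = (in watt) 750.4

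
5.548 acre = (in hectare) 2.245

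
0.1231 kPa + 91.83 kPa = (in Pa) 9.195e+04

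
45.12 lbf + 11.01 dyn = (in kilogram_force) 20.47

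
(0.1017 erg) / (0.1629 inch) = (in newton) 2.458e-06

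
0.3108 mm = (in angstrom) 3.108e+06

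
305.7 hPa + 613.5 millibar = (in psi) 13.33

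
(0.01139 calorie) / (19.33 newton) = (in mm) 2.465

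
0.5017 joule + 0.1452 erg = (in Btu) 0.0004755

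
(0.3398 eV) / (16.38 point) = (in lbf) 2.118e-18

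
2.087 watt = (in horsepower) 0.002799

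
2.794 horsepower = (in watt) 2083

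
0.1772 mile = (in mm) 2.852e+05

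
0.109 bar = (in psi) 1.581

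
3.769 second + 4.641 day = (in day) 4.641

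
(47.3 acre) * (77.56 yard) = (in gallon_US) 3.586e+09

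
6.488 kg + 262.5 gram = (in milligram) 6.751e+06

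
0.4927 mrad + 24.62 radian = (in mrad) 2.462e+04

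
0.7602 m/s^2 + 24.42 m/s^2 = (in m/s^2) 25.18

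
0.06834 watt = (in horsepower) 9.165e-05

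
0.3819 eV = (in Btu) 5.799e-23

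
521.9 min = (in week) 0.05178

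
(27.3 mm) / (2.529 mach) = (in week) 5.242e-11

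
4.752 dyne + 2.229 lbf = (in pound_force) 2.229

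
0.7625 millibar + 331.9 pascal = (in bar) 0.004082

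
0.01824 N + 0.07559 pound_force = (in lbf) 0.07969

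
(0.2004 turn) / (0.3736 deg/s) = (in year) 6.123e-06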